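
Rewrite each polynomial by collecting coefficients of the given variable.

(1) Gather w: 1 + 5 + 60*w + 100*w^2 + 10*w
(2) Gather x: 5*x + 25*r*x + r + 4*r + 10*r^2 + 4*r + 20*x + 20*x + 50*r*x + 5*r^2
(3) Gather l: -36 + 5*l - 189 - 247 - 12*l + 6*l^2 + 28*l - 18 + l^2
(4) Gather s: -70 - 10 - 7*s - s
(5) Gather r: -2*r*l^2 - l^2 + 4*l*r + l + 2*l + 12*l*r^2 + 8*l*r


(1) = 100*w^2 + 70*w + 6
(2) = 15*r^2 + 9*r + x*(75*r + 45)
(3) = 7*l^2 + 21*l - 490
(4) = -8*s - 80
(5) = -l^2 + 12*l*r^2 + 3*l + r*(-2*l^2 + 12*l)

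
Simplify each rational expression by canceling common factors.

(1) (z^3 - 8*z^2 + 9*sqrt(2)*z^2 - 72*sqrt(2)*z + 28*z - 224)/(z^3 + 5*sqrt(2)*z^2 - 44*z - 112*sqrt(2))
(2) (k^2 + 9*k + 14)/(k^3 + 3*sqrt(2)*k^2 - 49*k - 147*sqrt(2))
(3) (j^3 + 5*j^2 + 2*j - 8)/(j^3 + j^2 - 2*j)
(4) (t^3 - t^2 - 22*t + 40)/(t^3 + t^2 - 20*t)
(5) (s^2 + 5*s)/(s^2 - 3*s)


(1) = (z - 8)/(z - 4*sqrt(2))
(2) = (k + 2)/(k^2 + k*(-7 + 3*sqrt(2)) - 21*sqrt(2))
(3) = (j + 4)/j
(4) = (t - 2)/t
(5) = (s + 5)/(s - 3)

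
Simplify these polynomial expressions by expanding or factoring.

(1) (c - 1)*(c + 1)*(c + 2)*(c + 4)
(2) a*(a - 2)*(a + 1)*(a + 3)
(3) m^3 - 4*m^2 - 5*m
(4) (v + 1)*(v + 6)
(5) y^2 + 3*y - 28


(1) = c^4 + 6*c^3 + 7*c^2 - 6*c - 8
(2) = a^4 + 2*a^3 - 5*a^2 - 6*a
(3) = m*(m - 5)*(m + 1)
(4) = v^2 + 7*v + 6
(5) = (y - 4)*(y + 7)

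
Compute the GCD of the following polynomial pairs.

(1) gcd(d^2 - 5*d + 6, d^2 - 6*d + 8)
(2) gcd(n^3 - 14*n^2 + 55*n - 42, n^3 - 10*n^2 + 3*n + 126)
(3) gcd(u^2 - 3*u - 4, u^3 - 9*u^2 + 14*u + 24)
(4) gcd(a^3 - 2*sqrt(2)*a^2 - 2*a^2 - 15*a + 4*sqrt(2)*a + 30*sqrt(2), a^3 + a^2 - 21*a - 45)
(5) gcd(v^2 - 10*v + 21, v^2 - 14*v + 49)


(1) = gcd((d - 3)*(d - 2), (d - 4)*(d - 2)) = d - 2
(2) = gcd((n - 7)*(n - 6)*(n - 1), (n - 7)*(n - 6)*(n + 3)) = n^2 - 13*n + 42
(3) = u^2 - 3*u - 4
(4) = a^2 - 2*a - 15
(5) = v - 7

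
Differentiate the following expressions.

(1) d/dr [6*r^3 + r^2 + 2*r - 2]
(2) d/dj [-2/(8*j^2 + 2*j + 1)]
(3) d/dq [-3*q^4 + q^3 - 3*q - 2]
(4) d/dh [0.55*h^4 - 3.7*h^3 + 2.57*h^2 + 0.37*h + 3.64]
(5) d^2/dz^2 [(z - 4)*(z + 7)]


(1) = 18*r^2 + 2*r + 2
(2) = 4*(8*j + 1)/(8*j^2 + 2*j + 1)^2
(3) = -12*q^3 + 3*q^2 - 3
(4) = 2.2*h^3 - 11.1*h^2 + 5.14*h + 0.37
(5) = 2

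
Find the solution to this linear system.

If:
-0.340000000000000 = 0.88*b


Then:
b = -0.39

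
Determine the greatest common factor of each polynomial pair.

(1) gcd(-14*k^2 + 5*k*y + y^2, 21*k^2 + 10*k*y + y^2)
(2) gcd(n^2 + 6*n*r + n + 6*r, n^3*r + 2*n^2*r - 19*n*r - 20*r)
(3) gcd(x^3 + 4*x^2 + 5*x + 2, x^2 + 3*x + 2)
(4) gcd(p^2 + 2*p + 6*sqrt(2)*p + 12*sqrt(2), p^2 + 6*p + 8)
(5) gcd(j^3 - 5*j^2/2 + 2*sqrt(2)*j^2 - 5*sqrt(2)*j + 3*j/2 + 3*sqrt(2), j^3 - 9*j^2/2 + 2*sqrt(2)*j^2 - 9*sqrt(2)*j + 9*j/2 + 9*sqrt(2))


(1) = 7*k + y
(2) = gcd((n + 1)*(n + 6*r), (n - 4)*(n + 5)*(n*r + r)) = n + 1
(3) = x^2 + 3*x + 2
(4) = p + 2
(5) = gcd((j - 3/2)*(j - 1)*(j + 2*sqrt(2)), (j - 3)*(j - 3/2)*(j + 2*sqrt(2))) = j^2 + j*(-3/2 + 2*sqrt(2)) - 3*sqrt(2)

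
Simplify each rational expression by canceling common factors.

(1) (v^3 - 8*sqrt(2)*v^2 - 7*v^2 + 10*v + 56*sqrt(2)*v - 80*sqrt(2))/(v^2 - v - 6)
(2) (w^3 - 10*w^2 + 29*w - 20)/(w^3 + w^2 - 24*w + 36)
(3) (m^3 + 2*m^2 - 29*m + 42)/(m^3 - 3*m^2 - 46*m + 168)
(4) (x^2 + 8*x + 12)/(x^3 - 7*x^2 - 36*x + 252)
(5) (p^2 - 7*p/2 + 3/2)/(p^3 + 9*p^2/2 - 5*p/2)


(1) = (v^3 + v^2*(-8*sqrt(2) - 7) + v*(10 + 56*sqrt(2)) - 80*sqrt(2))/(v^2 - v - 6)
(2) = (w^3 - 10*w^2 + 29*w - 20)/(w^3 + w^2 - 24*w + 36)
(3) = (m^2 - 5*m + 6)/(m^2 - 10*m + 24)
(4) = (x + 2)/(x^2 - 13*x + 42)
(5) = (p - 3)/(p^2 + 5*p)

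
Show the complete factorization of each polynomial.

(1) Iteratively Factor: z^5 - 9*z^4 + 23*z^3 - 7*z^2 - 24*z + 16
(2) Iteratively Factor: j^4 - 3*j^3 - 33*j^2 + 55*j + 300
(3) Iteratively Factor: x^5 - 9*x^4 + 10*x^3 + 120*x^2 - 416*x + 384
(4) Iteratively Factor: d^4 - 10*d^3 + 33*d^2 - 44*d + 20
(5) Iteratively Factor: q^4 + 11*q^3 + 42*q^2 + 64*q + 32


(1) = (z + 1)*(z^4 - 10*z^3 + 33*z^2 - 40*z + 16) = (z - 4)*(z + 1)*(z^3 - 6*z^2 + 9*z - 4) = (z - 4)*(z - 1)*(z + 1)*(z^2 - 5*z + 4) = (z - 4)^2*(z - 1)*(z + 1)*(z - 1)
(2) = (j - 5)*(j^3 + 2*j^2 - 23*j - 60) = (j - 5)*(j + 3)*(j^2 - j - 20) = (j - 5)*(j + 3)*(j + 4)*(j - 5)
(3) = (x + 4)*(x^4 - 13*x^3 + 62*x^2 - 128*x + 96) = (x - 4)*(x + 4)*(x^3 - 9*x^2 + 26*x - 24) = (x - 4)*(x - 2)*(x + 4)*(x^2 - 7*x + 12) = (x - 4)*(x - 3)*(x - 2)*(x + 4)*(x - 4)
(4) = (d - 5)*(d^3 - 5*d^2 + 8*d - 4) = (d - 5)*(d - 2)*(d^2 - 3*d + 2) = (d - 5)*(d - 2)*(d - 1)*(d - 2)
(5) = (q + 4)*(q^3 + 7*q^2 + 14*q + 8) = (q + 4)^2*(q^2 + 3*q + 2) = (q + 2)*(q + 4)^2*(q + 1)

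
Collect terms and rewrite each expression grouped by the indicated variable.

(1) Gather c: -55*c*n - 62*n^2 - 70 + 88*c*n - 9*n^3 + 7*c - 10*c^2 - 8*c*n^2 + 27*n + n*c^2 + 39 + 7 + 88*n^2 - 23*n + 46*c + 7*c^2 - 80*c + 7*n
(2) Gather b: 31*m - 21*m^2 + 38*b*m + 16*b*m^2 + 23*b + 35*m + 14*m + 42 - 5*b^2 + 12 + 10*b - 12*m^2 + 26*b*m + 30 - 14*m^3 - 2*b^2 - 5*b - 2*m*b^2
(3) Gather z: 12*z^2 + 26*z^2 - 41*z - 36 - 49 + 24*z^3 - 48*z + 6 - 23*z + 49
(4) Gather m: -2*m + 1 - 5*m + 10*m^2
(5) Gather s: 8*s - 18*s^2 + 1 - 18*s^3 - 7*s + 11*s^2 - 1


(1) = c^2*(n - 3) + c*(-8*n^2 + 33*n - 27) - 9*n^3 + 26*n^2 + 11*n - 24
(2) = b^2*(-2*m - 7) + b*(16*m^2 + 64*m + 28) - 14*m^3 - 33*m^2 + 80*m + 84
(3) = 24*z^3 + 38*z^2 - 112*z - 30
(4) = 10*m^2 - 7*m + 1
(5) = -18*s^3 - 7*s^2 + s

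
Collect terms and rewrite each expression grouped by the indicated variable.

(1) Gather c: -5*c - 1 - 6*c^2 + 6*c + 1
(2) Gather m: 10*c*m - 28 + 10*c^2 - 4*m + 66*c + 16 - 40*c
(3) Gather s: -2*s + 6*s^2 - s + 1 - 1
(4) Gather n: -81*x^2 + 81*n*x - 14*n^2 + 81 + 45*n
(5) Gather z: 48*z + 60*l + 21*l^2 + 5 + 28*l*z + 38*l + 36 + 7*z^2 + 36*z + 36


(1) = -6*c^2 + c
(2) = 10*c^2 + 26*c + m*(10*c - 4) - 12
(3) = 6*s^2 - 3*s
(4) = -14*n^2 + n*(81*x + 45) - 81*x^2 + 81
(5) = 21*l^2 + 98*l + 7*z^2 + z*(28*l + 84) + 77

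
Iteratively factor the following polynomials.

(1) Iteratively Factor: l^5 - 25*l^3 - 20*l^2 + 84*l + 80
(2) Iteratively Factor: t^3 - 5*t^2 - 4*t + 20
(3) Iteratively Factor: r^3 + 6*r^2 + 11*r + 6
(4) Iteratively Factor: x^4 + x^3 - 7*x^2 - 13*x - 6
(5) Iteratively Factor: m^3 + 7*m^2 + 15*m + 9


(1) = (l + 2)*(l^4 - 2*l^3 - 21*l^2 + 22*l + 40) = (l - 2)*(l + 2)*(l^3 - 21*l - 20) = (l - 5)*(l - 2)*(l + 2)*(l^2 + 5*l + 4) = (l - 5)*(l - 2)*(l + 2)*(l + 4)*(l + 1)
(2) = (t - 5)*(t^2 - 4) = (t - 5)*(t - 2)*(t + 2)
(3) = (r + 1)*(r^2 + 5*r + 6) = (r + 1)*(r + 2)*(r + 3)
(4) = (x + 2)*(x^3 - x^2 - 5*x - 3) = (x + 1)*(x + 2)*(x^2 - 2*x - 3) = (x + 1)^2*(x + 2)*(x - 3)
(5) = (m + 3)*(m^2 + 4*m + 3) = (m + 1)*(m + 3)*(m + 3)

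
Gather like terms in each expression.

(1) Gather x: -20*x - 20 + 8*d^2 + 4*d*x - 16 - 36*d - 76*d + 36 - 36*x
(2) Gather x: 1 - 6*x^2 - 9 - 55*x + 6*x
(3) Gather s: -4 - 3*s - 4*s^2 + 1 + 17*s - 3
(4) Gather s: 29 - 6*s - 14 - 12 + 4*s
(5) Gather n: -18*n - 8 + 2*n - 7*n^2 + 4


(1) = 8*d^2 - 112*d + x*(4*d - 56)
(2) = -6*x^2 - 49*x - 8
(3) = -4*s^2 + 14*s - 6
(4) = 3 - 2*s
(5) = -7*n^2 - 16*n - 4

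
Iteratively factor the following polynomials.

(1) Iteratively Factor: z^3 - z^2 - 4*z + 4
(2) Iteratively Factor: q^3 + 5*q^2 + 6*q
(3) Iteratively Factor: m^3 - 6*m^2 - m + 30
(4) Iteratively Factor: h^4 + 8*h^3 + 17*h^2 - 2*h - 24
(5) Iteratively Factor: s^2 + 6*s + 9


(1) = (z - 1)*(z^2 - 4) = (z - 2)*(z - 1)*(z + 2)
(2) = (q + 2)*(q^2 + 3*q) = (q + 2)*(q + 3)*(q)
(3) = (m - 3)*(m^2 - 3*m - 10) = (m - 3)*(m + 2)*(m - 5)
(4) = (h + 4)*(h^3 + 4*h^2 + h - 6) = (h - 1)*(h + 4)*(h^2 + 5*h + 6) = (h - 1)*(h + 3)*(h + 4)*(h + 2)
(5) = (s + 3)*(s + 3)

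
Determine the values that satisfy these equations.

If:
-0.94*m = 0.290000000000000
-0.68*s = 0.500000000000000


Then:
m = -0.31
s = -0.74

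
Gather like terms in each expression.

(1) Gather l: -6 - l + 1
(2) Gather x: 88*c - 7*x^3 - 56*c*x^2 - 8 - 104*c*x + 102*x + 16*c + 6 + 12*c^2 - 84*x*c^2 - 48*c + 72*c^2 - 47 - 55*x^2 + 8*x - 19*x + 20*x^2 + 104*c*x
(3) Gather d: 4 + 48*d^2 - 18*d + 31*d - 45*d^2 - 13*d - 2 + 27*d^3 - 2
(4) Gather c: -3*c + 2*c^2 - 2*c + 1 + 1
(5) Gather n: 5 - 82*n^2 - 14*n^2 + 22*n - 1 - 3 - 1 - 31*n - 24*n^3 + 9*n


(1) = -l - 5
(2) = 84*c^2 + 56*c - 7*x^3 + x^2*(-56*c - 35) + x*(91 - 84*c^2) - 49
(3) = 27*d^3 + 3*d^2
(4) = 2*c^2 - 5*c + 2
(5) = -24*n^3 - 96*n^2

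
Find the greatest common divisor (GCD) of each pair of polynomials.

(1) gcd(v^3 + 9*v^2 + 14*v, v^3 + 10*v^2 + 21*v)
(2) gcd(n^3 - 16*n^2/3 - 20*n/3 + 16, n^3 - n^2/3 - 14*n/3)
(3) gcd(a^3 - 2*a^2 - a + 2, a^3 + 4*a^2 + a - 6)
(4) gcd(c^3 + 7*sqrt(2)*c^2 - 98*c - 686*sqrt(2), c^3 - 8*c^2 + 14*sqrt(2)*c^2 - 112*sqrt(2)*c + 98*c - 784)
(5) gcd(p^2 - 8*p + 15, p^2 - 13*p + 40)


(1) = v^2 + 7*v
(2) = n + 2
(3) = gcd((a - 2)*(a - 1)*(a + 1), (a - 1)*(a + 2)*(a + 3)) = a - 1
(4) = c^2 + 14*sqrt(2)*c + 98
(5) = gcd((p - 5)*(p - 3), (p - 8)*(p - 5)) = p - 5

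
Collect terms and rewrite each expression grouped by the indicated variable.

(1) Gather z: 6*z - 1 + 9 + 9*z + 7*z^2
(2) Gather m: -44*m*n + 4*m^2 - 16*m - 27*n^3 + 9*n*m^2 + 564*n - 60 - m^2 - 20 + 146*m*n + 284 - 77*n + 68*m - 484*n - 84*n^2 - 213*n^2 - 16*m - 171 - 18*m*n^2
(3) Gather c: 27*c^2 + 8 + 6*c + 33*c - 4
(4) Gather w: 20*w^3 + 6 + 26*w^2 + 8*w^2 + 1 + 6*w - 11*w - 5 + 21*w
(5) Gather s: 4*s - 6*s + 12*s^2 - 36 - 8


(1) = 7*z^2 + 15*z + 8
(2) = m^2*(9*n + 3) + m*(-18*n^2 + 102*n + 36) - 27*n^3 - 297*n^2 + 3*n + 33
(3) = 27*c^2 + 39*c + 4
(4) = 20*w^3 + 34*w^2 + 16*w + 2
(5) = 12*s^2 - 2*s - 44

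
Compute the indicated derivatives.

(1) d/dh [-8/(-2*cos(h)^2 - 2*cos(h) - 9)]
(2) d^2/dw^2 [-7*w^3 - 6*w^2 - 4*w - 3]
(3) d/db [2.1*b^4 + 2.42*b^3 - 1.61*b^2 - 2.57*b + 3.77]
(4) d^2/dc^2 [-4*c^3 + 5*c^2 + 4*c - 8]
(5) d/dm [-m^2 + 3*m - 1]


(1) = 16*(sin(h) + sin(2*h))/(2*cos(h) + cos(2*h) + 10)^2
(2) = -42*w - 12
(3) = 8.4*b^3 + 7.26*b^2 - 3.22*b - 2.57
(4) = 10 - 24*c
(5) = 3 - 2*m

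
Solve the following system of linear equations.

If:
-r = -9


Then:
r = 9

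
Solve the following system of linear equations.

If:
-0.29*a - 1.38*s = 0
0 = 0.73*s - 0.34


Then:
a = -2.22
s = 0.47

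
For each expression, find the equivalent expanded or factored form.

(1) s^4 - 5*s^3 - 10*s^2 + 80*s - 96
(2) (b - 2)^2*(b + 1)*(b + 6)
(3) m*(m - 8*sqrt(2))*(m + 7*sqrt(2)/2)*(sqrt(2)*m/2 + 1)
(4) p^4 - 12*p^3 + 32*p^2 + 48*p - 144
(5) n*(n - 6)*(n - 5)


(1) = (s - 4)*(s - 3)*(s - 2)*(s + 4)
(2) = b^4 + 3*b^3 - 18*b^2 + 4*b + 24
(3) = sqrt(2)*m^4/2 - 7*m^3/2 - 65*sqrt(2)*m^2/2 - 56*m
(4) = (p - 6)^2*(p - 2)*(p + 2)
(5) = n^3 - 11*n^2 + 30*n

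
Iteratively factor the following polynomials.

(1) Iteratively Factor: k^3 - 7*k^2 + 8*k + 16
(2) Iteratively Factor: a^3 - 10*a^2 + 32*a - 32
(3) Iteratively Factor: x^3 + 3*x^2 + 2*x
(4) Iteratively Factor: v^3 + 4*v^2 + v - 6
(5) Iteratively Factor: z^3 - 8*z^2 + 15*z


(1) = (k - 4)*(k^2 - 3*k - 4) = (k - 4)*(k + 1)*(k - 4)
(2) = (a - 4)*(a^2 - 6*a + 8) = (a - 4)*(a - 2)*(a - 4)
(3) = (x)*(x^2 + 3*x + 2) = x*(x + 2)*(x + 1)
(4) = (v + 3)*(v^2 + v - 2) = (v - 1)*(v + 3)*(v + 2)
(5) = (z)*(z^2 - 8*z + 15) = z*(z - 5)*(z - 3)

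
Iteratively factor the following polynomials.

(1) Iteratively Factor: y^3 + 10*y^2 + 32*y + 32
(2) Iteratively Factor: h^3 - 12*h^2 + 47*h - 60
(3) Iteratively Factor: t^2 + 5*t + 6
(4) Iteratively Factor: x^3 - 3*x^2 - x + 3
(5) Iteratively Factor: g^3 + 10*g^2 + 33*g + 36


(1) = (y + 4)*(y^2 + 6*y + 8) = (y + 4)^2*(y + 2)
(2) = (h - 3)*(h^2 - 9*h + 20) = (h - 5)*(h - 3)*(h - 4)
(3) = (t + 2)*(t + 3)
(4) = (x + 1)*(x^2 - 4*x + 3) = (x - 1)*(x + 1)*(x - 3)
(5) = (g + 3)*(g^2 + 7*g + 12) = (g + 3)*(g + 4)*(g + 3)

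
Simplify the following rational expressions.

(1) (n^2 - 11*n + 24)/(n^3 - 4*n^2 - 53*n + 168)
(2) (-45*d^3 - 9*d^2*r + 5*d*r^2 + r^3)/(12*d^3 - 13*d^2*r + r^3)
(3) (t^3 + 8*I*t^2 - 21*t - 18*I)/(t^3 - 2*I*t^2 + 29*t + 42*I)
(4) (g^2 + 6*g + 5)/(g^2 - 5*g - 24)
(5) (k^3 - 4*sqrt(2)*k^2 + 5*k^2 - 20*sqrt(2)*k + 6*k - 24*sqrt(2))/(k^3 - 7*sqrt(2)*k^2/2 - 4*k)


(1) = 1/(n + 7)
(2) = (15*d^2 + 8*d*r + r^2)/(-4*d^2 + 3*d*r + r^2)
(3) = (t + 3*I)/(t - 7*I)
(4) = (g^2 + 6*g + 5)/(g^2 - 5*g - 24)
(5) = (2*k^2 + 10*k + 12)/(2*k^2 + sqrt(2)*k)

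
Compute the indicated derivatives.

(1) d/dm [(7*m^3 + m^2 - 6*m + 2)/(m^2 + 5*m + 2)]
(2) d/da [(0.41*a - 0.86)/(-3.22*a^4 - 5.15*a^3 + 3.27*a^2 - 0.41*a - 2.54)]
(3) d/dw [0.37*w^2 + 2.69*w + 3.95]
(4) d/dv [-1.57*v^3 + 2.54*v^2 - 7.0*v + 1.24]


(1) = (7*m^4 + 70*m^3 + 53*m^2 - 22)/(m^4 + 10*m^3 + 29*m^2 + 20*m + 4)
(2) = (3.9606*a^4 - 6.8538*a^3 - 14.6277*a^2 + 5.6244*a - 1.394)/(10.3684*a^8 + 33.166*a^7 + 5.4637*a^6 - 31.0406*a^5 + 31.2735*a^4 + 23.4806*a^3 - 16.4435*a^2 + 2.0828*a + 6.4516)
(3) = 0.74*w + 2.69
(4) = -4.71*v^2 + 5.08*v - 7.0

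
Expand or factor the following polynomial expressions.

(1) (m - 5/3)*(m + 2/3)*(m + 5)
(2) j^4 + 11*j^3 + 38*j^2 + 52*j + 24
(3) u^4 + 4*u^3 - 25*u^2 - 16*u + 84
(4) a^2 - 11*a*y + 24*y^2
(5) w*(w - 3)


(1) = m^3 + 4*m^2 - 55*m/9 - 50/9
(2) = (j + 1)*(j + 2)^2*(j + 6)
(3) = (u - 3)*(u - 2)*(u + 2)*(u + 7)
(4) = (a - 8*y)*(a - 3*y)
(5) = w^2 - 3*w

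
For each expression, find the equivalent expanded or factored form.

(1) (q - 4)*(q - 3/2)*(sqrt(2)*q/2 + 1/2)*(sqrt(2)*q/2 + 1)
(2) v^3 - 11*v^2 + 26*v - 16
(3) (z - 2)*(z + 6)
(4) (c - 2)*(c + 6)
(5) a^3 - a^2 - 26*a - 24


(1) = q^4/2 - 11*q^3/4 + 3*sqrt(2)*q^3/4 - 33*sqrt(2)*q^2/8 + 7*q^2/2 - 11*q/4 + 9*sqrt(2)*q/2 + 3
(2) = (v - 8)*(v - 2)*(v - 1)
(3) = z^2 + 4*z - 12
(4) = c^2 + 4*c - 12
(5) = (a - 6)*(a + 1)*(a + 4)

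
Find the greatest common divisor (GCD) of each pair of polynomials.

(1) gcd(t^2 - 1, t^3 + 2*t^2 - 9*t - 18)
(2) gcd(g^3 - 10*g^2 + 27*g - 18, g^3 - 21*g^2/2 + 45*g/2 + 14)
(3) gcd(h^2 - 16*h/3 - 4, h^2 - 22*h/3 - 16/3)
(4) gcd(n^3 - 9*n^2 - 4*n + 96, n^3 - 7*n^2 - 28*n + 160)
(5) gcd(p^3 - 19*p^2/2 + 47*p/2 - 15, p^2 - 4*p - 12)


(1) = gcd((t - 1)*(t + 1), (t - 3)*(t + 2)*(t + 3)) = 1
(2) = gcd((g - 6)*(g - 3)*(g - 1), (g - 7)*(g - 4)*(g + 1/2)) = 1
(3) = h + 2/3
(4) = n^2 - 12*n + 32
(5) = gcd((p - 6)*(p - 5/2)*(p - 1), (p - 6)*(p + 2)) = p - 6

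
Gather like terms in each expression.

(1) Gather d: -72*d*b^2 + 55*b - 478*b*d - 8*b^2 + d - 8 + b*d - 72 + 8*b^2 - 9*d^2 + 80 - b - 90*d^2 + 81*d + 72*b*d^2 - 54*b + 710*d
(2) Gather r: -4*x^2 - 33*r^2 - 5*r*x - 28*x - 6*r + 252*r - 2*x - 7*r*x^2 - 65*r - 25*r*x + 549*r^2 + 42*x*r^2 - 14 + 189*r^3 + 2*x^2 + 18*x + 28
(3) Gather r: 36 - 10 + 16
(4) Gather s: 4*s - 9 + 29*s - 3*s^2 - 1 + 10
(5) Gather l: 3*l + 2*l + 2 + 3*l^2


(1) = d^2*(72*b - 99) + d*(-72*b^2 - 477*b + 792)
(2) = 189*r^3 + r^2*(42*x + 516) + r*(-7*x^2 - 30*x + 181) - 2*x^2 - 12*x + 14
(3) = 42
(4) = -3*s^2 + 33*s
(5) = 3*l^2 + 5*l + 2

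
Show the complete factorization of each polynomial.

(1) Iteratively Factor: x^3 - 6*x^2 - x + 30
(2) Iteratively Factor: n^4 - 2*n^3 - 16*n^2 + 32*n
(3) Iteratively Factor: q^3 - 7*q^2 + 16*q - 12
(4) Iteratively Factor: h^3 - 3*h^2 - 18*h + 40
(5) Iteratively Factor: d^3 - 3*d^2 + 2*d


(1) = (x - 3)*(x^2 - 3*x - 10) = (x - 5)*(x - 3)*(x + 2)
(2) = (n - 4)*(n^3 + 2*n^2 - 8*n) = n*(n - 4)*(n^2 + 2*n - 8) = n*(n - 4)*(n - 2)*(n + 4)
(3) = (q - 2)*(q^2 - 5*q + 6) = (q - 3)*(q - 2)*(q - 2)
(4) = (h + 4)*(h^2 - 7*h + 10) = (h - 2)*(h + 4)*(h - 5)
(5) = (d - 1)*(d^2 - 2*d) = (d - 2)*(d - 1)*(d)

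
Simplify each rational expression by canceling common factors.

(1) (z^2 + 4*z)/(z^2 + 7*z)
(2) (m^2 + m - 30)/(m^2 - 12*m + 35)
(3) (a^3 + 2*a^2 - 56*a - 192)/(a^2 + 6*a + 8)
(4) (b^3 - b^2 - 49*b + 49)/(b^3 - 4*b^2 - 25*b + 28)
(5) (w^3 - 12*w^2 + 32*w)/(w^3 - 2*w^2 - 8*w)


(1) = (z + 4)/(z + 7)
(2) = (m + 6)/(m - 7)
(3) = (a^2 - 2*a - 48)/(a + 2)
(4) = (b + 7)/(b + 4)
(5) = (w - 8)/(w + 2)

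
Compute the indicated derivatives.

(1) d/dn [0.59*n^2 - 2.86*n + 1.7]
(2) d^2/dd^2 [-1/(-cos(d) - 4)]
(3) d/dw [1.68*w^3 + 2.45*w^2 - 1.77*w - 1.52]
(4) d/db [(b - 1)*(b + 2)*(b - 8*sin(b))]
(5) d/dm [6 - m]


(1) = 1.18*n - 2.86
(2) = (sin(d)^2 + 4*cos(d) + 1)/(cos(d) + 4)^3
(3) = 5.04*w^2 + 4.9*w - 1.77
(4) = -(b - 1)*(b + 2)*(8*cos(b) - 1) + (b - 1)*(b - 8*sin(b)) + (b + 2)*(b - 8*sin(b))
(5) = -1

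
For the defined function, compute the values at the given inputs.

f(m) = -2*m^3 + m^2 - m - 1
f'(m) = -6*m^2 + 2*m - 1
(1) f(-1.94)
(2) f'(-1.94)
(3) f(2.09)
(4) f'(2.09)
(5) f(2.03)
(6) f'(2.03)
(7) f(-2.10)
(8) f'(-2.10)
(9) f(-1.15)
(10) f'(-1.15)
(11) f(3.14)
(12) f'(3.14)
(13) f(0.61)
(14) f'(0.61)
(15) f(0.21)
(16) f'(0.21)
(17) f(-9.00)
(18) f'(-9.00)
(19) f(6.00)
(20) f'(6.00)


(1) = 19.31
(2) = -27.46
(3) = -16.98
(4) = -23.03
(5) = -15.64
(6) = -21.67
(7) = 24.03
(8) = -31.66
(9) = 4.51
(10) = -11.23
(11) = -56.20
(12) = -53.88
(13) = -1.69
(14) = -2.01
(15) = -1.18
(16) = -0.84
(17) = 1547.00
(18) = -505.00
(19) = -403.00
(20) = -205.00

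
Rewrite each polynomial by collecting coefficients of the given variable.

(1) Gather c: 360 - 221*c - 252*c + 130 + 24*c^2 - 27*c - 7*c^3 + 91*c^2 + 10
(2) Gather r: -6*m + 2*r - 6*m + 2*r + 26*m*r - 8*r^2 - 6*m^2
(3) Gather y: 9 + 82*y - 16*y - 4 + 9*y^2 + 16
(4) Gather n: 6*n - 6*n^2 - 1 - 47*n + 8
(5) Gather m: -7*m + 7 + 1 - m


(1) = -7*c^3 + 115*c^2 - 500*c + 500
(2) = -6*m^2 - 12*m - 8*r^2 + r*(26*m + 4)
(3) = 9*y^2 + 66*y + 21
(4) = -6*n^2 - 41*n + 7
(5) = 8 - 8*m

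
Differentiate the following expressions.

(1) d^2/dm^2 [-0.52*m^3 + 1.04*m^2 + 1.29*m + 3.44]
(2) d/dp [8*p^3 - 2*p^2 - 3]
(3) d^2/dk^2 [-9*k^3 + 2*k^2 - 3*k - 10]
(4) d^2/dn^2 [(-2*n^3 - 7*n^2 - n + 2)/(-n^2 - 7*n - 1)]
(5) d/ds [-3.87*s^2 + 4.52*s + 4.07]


(1) = 2.08 - 3.12*m
(2) = 4*p*(6*p - 1)
(3) = 4 - 54*k
(4) = 6*(16*n^3 + 5*n^2 - 13*n - 32)/(n^6 + 21*n^5 + 150*n^4 + 385*n^3 + 150*n^2 + 21*n + 1)
(5) = 4.52 - 7.74*s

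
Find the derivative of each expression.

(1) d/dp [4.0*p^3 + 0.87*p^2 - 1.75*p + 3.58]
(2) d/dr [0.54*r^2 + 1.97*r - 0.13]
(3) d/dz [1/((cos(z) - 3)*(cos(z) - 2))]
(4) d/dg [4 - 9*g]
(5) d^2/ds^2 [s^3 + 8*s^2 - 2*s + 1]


(1) = 12.0*p^2 + 1.74*p - 1.75
(2) = 1.08*r + 1.97
(3) = (2*cos(z) - 5)*sin(z)/((cos(z) - 3)^2*(cos(z) - 2)^2)
(4) = -9
(5) = 6*s + 16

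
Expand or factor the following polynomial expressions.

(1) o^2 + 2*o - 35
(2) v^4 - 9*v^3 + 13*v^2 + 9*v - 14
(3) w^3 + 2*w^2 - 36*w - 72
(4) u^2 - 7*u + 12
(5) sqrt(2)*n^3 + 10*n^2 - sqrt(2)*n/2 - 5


(1) = (o - 5)*(o + 7)
(2) = (v - 7)*(v - 2)*(v - 1)*(v + 1)
(3) = (w - 6)*(w + 2)*(w + 6)
(4) = (u - 4)*(u - 3)
(5) = (n - sqrt(2)/2)*(n + 5*sqrt(2))*(sqrt(2)*n + 1)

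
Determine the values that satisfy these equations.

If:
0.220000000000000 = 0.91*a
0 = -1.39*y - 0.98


Then:
a = 0.24
y = -0.71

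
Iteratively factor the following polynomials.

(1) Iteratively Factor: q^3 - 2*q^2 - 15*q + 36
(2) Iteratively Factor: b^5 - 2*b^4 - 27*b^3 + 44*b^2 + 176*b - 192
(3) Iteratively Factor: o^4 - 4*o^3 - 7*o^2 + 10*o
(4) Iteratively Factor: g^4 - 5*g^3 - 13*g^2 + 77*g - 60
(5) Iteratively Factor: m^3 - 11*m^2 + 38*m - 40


(1) = (q + 4)*(q^2 - 6*q + 9) = (q - 3)*(q + 4)*(q - 3)
(2) = (b + 3)*(b^4 - 5*b^3 - 12*b^2 + 80*b - 64) = (b - 1)*(b + 3)*(b^3 - 4*b^2 - 16*b + 64) = (b - 1)*(b + 3)*(b + 4)*(b^2 - 8*b + 16) = (b - 4)*(b - 1)*(b + 3)*(b + 4)*(b - 4)
(3) = (o - 1)*(o^3 - 3*o^2 - 10*o) = (o - 5)*(o - 1)*(o^2 + 2*o) = (o - 5)*(o - 1)*(o + 2)*(o)
(4) = (g - 3)*(g^3 - 2*g^2 - 19*g + 20) = (g - 5)*(g - 3)*(g^2 + 3*g - 4) = (g - 5)*(g - 3)*(g - 1)*(g + 4)
(5) = (m - 4)*(m^2 - 7*m + 10) = (m - 4)*(m - 2)*(m - 5)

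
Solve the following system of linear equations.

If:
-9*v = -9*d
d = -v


Then:
d = 0
v = 0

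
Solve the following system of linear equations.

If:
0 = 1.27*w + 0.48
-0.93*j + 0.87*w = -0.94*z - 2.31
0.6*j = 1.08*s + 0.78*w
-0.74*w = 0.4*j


Then:
j = 0.70
s = 0.66
w = -0.38
z = -1.42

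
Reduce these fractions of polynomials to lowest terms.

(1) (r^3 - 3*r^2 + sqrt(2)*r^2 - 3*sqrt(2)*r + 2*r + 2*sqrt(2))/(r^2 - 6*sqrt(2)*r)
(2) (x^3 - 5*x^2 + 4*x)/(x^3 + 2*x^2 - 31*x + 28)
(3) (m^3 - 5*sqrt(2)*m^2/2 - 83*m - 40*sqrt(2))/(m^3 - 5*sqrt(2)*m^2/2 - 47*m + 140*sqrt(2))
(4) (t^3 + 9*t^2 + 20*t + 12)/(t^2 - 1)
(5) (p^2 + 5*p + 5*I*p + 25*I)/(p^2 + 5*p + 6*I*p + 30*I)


(1) = (r^3 + r^2*(-3 + sqrt(2)) + r*(2 - 3*sqrt(2)) + 2*sqrt(2))/(r^2 - 6*sqrt(2)*r)
(2) = x/(x + 7)
(3) = (4*m^2 - 30*sqrt(2)*m - 32)/(4*m^2 - 30*sqrt(2)*m + 112)
(4) = (t^2 + 8*t + 12)/(t - 1)
(5) = (p + 5*I)/(p + 6*I)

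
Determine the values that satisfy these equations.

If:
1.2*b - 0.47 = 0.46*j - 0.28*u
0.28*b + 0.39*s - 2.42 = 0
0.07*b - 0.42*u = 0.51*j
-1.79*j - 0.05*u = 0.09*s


Then:
b = 0.17
j = -0.32
s = 6.08
u = 0.41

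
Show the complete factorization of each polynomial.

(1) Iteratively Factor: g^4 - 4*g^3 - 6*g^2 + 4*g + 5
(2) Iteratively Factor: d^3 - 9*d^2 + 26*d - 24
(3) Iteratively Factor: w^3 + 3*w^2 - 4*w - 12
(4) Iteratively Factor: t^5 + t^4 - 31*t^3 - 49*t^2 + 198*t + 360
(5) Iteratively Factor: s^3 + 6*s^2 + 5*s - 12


(1) = (g + 1)*(g^3 - 5*g^2 - g + 5) = (g - 1)*(g + 1)*(g^2 - 4*g - 5) = (g - 5)*(g - 1)*(g + 1)*(g + 1)
(2) = (d - 3)*(d^2 - 6*d + 8) = (d - 3)*(d - 2)*(d - 4)
(3) = (w + 3)*(w^2 - 4) = (w - 2)*(w + 3)*(w + 2)
(4) = (t + 3)*(t^4 - 2*t^3 - 25*t^2 + 26*t + 120) = (t - 3)*(t + 3)*(t^3 + t^2 - 22*t - 40) = (t - 3)*(t + 2)*(t + 3)*(t^2 - t - 20) = (t - 5)*(t - 3)*(t + 2)*(t + 3)*(t + 4)
(5) = (s + 3)*(s^2 + 3*s - 4) = (s - 1)*(s + 3)*(s + 4)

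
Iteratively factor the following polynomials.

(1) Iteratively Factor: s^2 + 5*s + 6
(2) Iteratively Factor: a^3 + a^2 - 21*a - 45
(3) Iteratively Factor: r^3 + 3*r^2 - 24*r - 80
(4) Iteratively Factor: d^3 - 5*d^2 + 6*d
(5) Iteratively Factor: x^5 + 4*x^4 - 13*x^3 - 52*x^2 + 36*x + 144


(1) = (s + 2)*(s + 3)
(2) = (a - 5)*(a^2 + 6*a + 9) = (a - 5)*(a + 3)*(a + 3)
(3) = (r + 4)*(r^2 - r - 20) = (r - 5)*(r + 4)*(r + 4)
(4) = (d)*(d^2 - 5*d + 6) = d*(d - 3)*(d - 2)
(5) = (x - 2)*(x^4 + 6*x^3 - x^2 - 54*x - 72) = (x - 2)*(x + 2)*(x^3 + 4*x^2 - 9*x - 36) = (x - 2)*(x + 2)*(x + 4)*(x^2 - 9) = (x - 2)*(x + 2)*(x + 3)*(x + 4)*(x - 3)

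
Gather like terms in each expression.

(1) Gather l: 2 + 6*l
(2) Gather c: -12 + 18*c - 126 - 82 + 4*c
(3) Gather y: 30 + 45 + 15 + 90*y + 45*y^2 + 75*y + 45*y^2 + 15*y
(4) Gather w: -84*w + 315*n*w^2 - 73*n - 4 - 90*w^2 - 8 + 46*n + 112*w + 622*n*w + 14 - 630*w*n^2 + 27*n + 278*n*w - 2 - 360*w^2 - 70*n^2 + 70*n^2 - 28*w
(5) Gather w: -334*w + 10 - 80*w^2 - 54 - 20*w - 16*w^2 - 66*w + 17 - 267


(1) = 6*l + 2
(2) = 22*c - 220
(3) = 90*y^2 + 180*y + 90
(4) = w^2*(315*n - 450) + w*(-630*n^2 + 900*n)
(5) = -96*w^2 - 420*w - 294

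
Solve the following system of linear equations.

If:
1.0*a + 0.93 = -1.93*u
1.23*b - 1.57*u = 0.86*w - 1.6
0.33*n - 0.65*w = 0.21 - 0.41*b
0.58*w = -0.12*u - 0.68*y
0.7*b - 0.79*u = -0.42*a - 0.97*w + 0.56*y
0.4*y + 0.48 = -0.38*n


Then:
a = -5.06
b = 2.37
n = 0.34
u = 2.14
w = 1.34
y = -1.52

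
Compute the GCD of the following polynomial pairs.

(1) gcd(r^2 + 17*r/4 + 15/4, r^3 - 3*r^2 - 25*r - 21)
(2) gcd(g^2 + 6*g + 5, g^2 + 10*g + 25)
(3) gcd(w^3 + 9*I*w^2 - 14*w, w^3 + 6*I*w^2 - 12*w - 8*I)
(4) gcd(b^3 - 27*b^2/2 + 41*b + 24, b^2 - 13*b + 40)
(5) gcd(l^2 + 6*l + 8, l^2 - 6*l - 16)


(1) = r + 3
(2) = g + 5
(3) = gcd(w*(w + 2*I)*(w + 7*I), (w + 2*I)^3) = w + 2*I
(4) = gcd((b - 8)*(b - 6)*(b + 1/2), (b - 8)*(b - 5)) = b - 8
(5) = l + 2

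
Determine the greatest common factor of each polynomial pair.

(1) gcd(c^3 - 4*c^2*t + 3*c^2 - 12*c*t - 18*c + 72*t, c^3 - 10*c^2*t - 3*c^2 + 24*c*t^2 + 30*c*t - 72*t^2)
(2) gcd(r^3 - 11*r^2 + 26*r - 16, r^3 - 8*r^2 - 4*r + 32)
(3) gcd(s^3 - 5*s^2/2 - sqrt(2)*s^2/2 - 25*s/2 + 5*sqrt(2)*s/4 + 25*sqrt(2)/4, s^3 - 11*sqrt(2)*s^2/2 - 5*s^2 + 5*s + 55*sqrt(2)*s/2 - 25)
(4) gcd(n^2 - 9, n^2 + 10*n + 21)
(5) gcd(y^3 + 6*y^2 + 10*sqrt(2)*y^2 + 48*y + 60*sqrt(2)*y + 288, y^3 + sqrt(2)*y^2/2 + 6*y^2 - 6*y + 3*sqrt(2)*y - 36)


(1) = -c^2 + 4*c*t + 3*c - 12*t
(2) = gcd((r - 8)*(r - 2)*(r - 1), (r - 8)*(r - 2)*(r + 2)) = r^2 - 10*r + 16
(3) = s^2 + s*(-5 - sqrt(2)/2) + 5*sqrt(2)/2
(4) = gcd((n - 3)*(n + 3), (n + 3)*(n + 7)) = n + 3
(5) = y + 6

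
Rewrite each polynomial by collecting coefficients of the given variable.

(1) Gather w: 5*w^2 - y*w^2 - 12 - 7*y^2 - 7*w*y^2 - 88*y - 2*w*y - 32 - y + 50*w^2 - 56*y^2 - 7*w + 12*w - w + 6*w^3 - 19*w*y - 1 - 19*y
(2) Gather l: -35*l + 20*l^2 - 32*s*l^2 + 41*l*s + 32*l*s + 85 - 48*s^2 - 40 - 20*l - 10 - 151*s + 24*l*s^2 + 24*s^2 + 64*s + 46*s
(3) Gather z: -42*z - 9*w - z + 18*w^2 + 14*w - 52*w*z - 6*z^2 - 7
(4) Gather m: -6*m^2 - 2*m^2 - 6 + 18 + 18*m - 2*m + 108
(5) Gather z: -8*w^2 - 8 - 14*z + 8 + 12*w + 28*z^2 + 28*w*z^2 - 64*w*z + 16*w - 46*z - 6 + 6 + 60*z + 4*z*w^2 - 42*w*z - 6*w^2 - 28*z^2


(1) = 6*w^3 + w^2*(55 - y) + w*(-7*y^2 - 21*y + 4) - 63*y^2 - 108*y - 45
(2) = l^2*(20 - 32*s) + l*(24*s^2 + 73*s - 55) - 24*s^2 - 41*s + 35
(3) = 18*w^2 + 5*w - 6*z^2 + z*(-52*w - 43) - 7
(4) = -8*m^2 + 16*m + 120
(5) = -14*w^2 + 28*w*z^2 + 28*w + z*(4*w^2 - 106*w)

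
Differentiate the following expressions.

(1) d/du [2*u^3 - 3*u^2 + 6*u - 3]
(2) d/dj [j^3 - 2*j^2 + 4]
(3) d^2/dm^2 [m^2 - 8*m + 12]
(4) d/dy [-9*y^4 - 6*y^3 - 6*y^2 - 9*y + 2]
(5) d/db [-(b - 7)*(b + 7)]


(1) = 6*u^2 - 6*u + 6
(2) = j*(3*j - 4)
(3) = 2
(4) = -36*y^3 - 18*y^2 - 12*y - 9
(5) = -2*b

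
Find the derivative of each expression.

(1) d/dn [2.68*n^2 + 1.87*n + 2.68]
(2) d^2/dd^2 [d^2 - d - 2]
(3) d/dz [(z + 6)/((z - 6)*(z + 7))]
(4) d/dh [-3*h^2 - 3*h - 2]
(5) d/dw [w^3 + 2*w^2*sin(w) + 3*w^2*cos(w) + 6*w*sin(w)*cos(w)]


(1) = 5.36*n + 1.87
(2) = 2
(3) = (-z^2 - 12*z - 48)/(z^4 + 2*z^3 - 83*z^2 - 84*z + 1764)
(4) = -6*h - 3
(5) = -3*w^2*sin(w) + 2*w^2*cos(w) + 3*w^2 + 4*w*sin(w) + 6*w*cos(w) + 6*w*cos(2*w) + 3*sin(2*w)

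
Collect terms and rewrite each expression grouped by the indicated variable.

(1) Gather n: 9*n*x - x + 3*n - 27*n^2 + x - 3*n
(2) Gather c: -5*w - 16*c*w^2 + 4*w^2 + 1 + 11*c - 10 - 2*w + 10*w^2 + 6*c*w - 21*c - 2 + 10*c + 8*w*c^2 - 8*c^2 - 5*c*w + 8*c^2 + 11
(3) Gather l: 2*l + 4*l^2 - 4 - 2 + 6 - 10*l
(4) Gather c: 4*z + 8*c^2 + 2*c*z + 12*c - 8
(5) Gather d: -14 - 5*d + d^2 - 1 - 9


(1) = -27*n^2 + 9*n*x
(2) = 8*c^2*w + c*(-16*w^2 + w) + 14*w^2 - 7*w
(3) = 4*l^2 - 8*l
(4) = 8*c^2 + c*(2*z + 12) + 4*z - 8
(5) = d^2 - 5*d - 24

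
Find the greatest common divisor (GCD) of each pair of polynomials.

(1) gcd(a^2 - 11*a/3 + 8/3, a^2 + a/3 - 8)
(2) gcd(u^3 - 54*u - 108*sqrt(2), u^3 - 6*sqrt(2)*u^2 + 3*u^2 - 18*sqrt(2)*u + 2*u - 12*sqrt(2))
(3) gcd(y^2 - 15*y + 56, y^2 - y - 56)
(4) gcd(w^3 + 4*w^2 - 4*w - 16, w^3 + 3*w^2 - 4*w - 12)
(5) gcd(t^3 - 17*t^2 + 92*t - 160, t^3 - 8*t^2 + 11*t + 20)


(1) = gcd((a - 8/3)*(a - 1), (a - 8/3)*(a + 3)) = a - 8/3
(2) = u - 6*sqrt(2)
(3) = y - 8
(4) = gcd((w - 2)*(w + 2)*(w + 4), (w - 2)*(w + 2)*(w + 3)) = w^2 - 4
(5) = gcd((t - 8)*(t - 5)*(t - 4), (t - 5)*(t - 4)*(t + 1)) = t^2 - 9*t + 20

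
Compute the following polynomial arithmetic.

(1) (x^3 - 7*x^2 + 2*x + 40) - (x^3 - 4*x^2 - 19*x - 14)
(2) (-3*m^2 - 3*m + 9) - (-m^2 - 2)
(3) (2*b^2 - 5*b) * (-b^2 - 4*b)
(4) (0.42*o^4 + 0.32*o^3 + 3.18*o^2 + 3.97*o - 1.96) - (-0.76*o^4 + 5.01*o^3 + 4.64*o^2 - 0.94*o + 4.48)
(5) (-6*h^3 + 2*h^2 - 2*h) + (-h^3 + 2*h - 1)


(1) = -3*x^2 + 21*x + 54
(2) = -2*m^2 - 3*m + 11
(3) = -2*b^4 - 3*b^3 + 20*b^2
(4) = 1.18*o^4 - 4.69*o^3 - 1.46*o^2 + 4.91*o - 6.44
(5) = -7*h^3 + 2*h^2 - 1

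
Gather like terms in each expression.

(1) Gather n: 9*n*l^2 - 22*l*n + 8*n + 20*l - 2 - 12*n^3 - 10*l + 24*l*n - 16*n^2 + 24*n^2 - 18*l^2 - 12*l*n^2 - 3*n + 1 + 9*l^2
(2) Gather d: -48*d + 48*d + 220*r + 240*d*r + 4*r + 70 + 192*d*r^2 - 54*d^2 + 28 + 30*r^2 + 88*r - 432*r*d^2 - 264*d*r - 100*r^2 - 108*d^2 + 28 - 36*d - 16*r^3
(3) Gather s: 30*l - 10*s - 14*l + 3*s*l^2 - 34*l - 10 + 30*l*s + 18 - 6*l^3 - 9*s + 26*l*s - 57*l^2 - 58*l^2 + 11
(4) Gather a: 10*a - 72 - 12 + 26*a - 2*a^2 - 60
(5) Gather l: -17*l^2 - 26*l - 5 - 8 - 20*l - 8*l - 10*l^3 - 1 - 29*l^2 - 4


(1) = -9*l^2 + 10*l - 12*n^3 + n^2*(8 - 12*l) + n*(9*l^2 + 2*l + 5) - 1
(2) = d^2*(-432*r - 162) + d*(192*r^2 - 24*r - 36) - 16*r^3 - 70*r^2 + 312*r + 126
(3) = -6*l^3 - 115*l^2 - 18*l + s*(3*l^2 + 56*l - 19) + 19
(4) = -2*a^2 + 36*a - 144
(5) = -10*l^3 - 46*l^2 - 54*l - 18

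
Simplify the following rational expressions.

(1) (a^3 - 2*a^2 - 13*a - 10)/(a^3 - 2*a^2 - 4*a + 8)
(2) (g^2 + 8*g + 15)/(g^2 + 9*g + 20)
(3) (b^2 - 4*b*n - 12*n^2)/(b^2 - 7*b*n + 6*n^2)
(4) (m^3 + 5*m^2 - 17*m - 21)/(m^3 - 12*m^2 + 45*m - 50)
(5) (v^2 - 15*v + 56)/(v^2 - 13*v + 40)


(1) = (a^2 - 4*a - 5)/(a^2 - 4*a + 4)
(2) = (g + 3)/(g + 4)
(3) = (b + 2*n)/(b - n)
(4) = (m^3 + 5*m^2 - 17*m - 21)/(m^3 - 12*m^2 + 45*m - 50)
(5) = (v - 7)/(v - 5)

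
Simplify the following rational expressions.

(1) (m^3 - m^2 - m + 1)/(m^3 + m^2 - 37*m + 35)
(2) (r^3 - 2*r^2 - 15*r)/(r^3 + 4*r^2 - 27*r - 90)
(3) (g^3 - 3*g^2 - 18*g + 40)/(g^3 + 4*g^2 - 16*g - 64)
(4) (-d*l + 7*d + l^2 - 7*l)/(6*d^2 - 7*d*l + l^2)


(1) = (m^2 - 1)/(m^2 + 2*m - 35)
(2) = r/(r + 6)
(3) = (g^2 - 7*g + 10)/(g^2 - 16)
(4) = (7 - l)/(6*d - l)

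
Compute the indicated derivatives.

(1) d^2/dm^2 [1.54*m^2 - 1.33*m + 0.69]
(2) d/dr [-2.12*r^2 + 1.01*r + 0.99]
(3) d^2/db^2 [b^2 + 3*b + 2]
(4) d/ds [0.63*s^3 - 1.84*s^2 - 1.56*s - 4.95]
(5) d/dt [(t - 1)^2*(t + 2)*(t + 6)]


(1) = 3.08000000000000
(2) = 1.01 - 4.24*r
(3) = 2
(4) = 1.89*s^2 - 3.68*s - 1.56
(5) = 4*t^3 + 18*t^2 - 6*t - 16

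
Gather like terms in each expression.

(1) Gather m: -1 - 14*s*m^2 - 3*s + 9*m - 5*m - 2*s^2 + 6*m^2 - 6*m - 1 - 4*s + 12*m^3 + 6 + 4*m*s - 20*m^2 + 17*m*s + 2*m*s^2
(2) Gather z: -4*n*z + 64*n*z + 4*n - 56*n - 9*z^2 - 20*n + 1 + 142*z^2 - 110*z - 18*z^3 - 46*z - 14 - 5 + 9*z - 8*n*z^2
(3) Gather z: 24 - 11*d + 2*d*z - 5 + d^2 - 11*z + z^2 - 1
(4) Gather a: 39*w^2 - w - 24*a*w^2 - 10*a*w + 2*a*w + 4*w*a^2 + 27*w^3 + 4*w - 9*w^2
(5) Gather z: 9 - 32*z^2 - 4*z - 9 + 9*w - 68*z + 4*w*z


(1) = 12*m^3 + m^2*(-14*s - 14) + m*(2*s^2 + 21*s - 2) - 2*s^2 - 7*s + 4
(2) = -72*n - 18*z^3 + z^2*(133 - 8*n) + z*(60*n - 147) - 18
(3) = d^2 - 11*d + z^2 + z*(2*d - 11) + 18
(4) = 4*a^2*w + a*(-24*w^2 - 8*w) + 27*w^3 + 30*w^2 + 3*w
(5) = 9*w - 32*z^2 + z*(4*w - 72)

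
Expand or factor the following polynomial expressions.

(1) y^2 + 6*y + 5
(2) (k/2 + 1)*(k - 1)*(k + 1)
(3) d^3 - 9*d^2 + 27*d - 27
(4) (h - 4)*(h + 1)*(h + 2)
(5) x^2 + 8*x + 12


(1) = (y + 1)*(y + 5)
(2) = k^3/2 + k^2 - k/2 - 1
(3) = (d - 3)^3
(4) = h^3 - h^2 - 10*h - 8
(5) = (x + 2)*(x + 6)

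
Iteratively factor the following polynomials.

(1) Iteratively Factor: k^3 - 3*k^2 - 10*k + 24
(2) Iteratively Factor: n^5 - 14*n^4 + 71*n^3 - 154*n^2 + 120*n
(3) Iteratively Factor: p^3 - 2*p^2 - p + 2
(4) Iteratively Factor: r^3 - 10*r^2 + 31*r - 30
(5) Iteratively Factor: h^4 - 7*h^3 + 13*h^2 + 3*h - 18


(1) = (k - 2)*(k^2 - k - 12) = (k - 2)*(k + 3)*(k - 4)
(2) = (n - 5)*(n^4 - 9*n^3 + 26*n^2 - 24*n) = n*(n - 5)*(n^3 - 9*n^2 + 26*n - 24) = n*(n - 5)*(n - 4)*(n^2 - 5*n + 6) = n*(n - 5)*(n - 4)*(n - 2)*(n - 3)
(3) = (p - 2)*(p^2 - 1) = (p - 2)*(p - 1)*(p + 1)
(4) = (r - 3)*(r^2 - 7*r + 10) = (r - 5)*(r - 3)*(r - 2)
(5) = (h - 3)*(h^3 - 4*h^2 + h + 6) = (h - 3)*(h + 1)*(h^2 - 5*h + 6) = (h - 3)*(h - 2)*(h + 1)*(h - 3)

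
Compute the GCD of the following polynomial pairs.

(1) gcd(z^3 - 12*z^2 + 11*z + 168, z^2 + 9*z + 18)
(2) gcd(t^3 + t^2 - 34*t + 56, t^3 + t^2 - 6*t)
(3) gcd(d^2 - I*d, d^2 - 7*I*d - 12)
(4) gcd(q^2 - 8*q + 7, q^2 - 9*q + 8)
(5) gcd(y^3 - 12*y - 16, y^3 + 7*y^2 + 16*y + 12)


(1) = z + 3
(2) = gcd((t - 4)*(t - 2)*(t + 7), t*(t - 2)*(t + 3)) = t - 2
(3) = gcd(d*(d - I), (d - 4*I)*(d - 3*I)) = 1
(4) = gcd((q - 7)*(q - 1), (q - 8)*(q - 1)) = q - 1
(5) = y^2 + 4*y + 4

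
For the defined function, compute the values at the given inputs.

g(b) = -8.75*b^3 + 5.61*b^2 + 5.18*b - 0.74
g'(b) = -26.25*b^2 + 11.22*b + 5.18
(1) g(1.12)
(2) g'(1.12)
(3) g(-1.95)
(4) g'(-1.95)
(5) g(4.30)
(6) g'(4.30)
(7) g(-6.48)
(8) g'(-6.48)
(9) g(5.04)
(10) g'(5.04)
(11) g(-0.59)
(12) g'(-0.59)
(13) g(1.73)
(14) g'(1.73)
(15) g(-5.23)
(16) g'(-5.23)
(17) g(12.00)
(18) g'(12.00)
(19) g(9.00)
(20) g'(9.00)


(1) = -0.19
(2) = -15.18
(3) = 75.37
(4) = -116.51
(5) = -570.42
(6) = -431.94
(7) = 2582.12
(8) = -1169.77
(9) = -952.34
(10) = -605.06
(11) = -0.05
(12) = -10.58
(13) = -20.29
(14) = -53.97
(15) = 1377.36
(16) = -771.51
(17) = -14250.74
(18) = -3640.18
(19) = -5878.46
(20) = -2020.09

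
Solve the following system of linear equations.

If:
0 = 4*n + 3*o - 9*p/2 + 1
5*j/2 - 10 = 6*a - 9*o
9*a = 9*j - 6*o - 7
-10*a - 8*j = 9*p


Then:
a = -36*p/79 - 41/79
j = 205/316 - 351*p/632
n = 6255*p/5056 - 1741/2528
o = 1109/1896 - 189*p/1264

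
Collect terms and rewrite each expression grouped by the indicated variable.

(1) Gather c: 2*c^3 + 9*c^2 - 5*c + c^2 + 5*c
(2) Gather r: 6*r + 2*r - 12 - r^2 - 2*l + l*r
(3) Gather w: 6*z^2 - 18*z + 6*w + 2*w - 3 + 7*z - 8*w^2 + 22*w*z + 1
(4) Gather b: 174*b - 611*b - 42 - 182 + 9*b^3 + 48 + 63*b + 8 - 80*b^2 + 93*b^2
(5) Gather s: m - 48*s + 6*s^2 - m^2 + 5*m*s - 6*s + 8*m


(1) = 2*c^3 + 10*c^2
(2) = -2*l - r^2 + r*(l + 8) - 12
(3) = -8*w^2 + w*(22*z + 8) + 6*z^2 - 11*z - 2
(4) = 9*b^3 + 13*b^2 - 374*b - 168
(5) = -m^2 + 9*m + 6*s^2 + s*(5*m - 54)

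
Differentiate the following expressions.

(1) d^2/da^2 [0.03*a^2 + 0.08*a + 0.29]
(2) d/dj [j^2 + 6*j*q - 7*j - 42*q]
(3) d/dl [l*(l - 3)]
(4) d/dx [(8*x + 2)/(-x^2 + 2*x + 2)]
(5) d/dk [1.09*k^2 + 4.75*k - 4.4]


(1) = 0.0600000000000000
(2) = 2*j + 6*q - 7
(3) = 2*l - 3
(4) = 4*(2*x^2 + x + 3)/(x^4 - 4*x^3 + 8*x + 4)
(5) = 2.18*k + 4.75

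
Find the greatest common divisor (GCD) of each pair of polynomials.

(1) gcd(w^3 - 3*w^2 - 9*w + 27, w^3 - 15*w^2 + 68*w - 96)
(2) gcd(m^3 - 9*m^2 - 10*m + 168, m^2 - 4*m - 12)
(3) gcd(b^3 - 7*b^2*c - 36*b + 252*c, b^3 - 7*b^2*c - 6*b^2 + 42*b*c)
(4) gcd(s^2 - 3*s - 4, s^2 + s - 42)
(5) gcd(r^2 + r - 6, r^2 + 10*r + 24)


(1) = gcd((w - 3)^2*(w + 3), (w - 8)*(w - 4)*(w - 3)) = w - 3
(2) = m - 6
(3) = gcd((b - 6)*(b + 6)*(b - 7*c), b*(b - 6)*(b - 7*c)) = b^2 - 7*b*c - 6*b + 42*c
(4) = 1
(5) = 1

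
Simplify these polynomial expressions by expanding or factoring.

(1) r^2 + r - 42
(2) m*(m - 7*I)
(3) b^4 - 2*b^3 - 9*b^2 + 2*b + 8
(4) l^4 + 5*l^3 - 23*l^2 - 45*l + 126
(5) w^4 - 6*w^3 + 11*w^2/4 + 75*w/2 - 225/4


(1) = (r - 6)*(r + 7)
(2) = m^2 - 7*I*m
(3) = (b - 4)*(b - 1)*(b + 1)*(b + 2)
(4) = (l - 3)*(l - 2)*(l + 3)*(l + 7)
(5) = (w - 3)^2*(w - 5/2)*(w + 5/2)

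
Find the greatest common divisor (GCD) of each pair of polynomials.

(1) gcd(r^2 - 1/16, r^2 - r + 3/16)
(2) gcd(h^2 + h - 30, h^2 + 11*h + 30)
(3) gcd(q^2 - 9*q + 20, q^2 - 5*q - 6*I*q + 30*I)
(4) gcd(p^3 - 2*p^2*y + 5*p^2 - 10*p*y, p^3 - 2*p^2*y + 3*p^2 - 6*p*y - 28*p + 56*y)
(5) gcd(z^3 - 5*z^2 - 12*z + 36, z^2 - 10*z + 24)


(1) = gcd((r - 1/4)*(r + 1/4), (r - 3/4)*(r - 1/4)) = r - 1/4
(2) = h + 6
(3) = gcd((q - 5)*(q - 4), (q - 5)*(q - 6*I)) = q - 5
(4) = gcd(p*(p + 5)*(p - 2*y), (p - 4)*(p + 7)*(p - 2*y)) = -p + 2*y
(5) = gcd((z - 6)*(z - 2)*(z + 3), (z - 6)*(z - 4)) = z - 6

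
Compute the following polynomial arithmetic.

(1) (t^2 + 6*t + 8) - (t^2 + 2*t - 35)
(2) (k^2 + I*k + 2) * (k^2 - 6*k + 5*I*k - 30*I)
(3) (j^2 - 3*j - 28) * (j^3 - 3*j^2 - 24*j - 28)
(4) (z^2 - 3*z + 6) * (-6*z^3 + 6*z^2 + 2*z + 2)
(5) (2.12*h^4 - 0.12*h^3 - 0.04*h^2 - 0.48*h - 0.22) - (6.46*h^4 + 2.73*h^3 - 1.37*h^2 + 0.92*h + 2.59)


(1) = 4*t + 43
(2) = k^4 - 6*k^3 + 6*I*k^3 - 3*k^2 - 36*I*k^2 + 18*k + 10*I*k - 60*I
(3) = j^5 - 6*j^4 - 43*j^3 + 128*j^2 + 756*j + 784
(4) = -6*z^5 + 24*z^4 - 52*z^3 + 32*z^2 + 6*z + 12
(5) = -4.34*h^4 - 2.85*h^3 + 1.33*h^2 - 1.4*h - 2.81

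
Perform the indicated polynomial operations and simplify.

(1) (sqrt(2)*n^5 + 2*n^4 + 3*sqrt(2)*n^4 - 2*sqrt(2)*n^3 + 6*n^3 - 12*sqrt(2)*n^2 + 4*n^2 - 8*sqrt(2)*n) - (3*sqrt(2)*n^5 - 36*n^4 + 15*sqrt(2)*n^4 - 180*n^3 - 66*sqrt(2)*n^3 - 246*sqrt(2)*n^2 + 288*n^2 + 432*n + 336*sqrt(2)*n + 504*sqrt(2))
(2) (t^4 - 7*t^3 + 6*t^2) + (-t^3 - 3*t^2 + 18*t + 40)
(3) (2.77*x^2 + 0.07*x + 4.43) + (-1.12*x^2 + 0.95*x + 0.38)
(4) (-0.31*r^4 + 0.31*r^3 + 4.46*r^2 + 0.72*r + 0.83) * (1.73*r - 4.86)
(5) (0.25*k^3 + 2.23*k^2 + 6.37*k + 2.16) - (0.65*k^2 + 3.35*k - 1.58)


(1) = -2*sqrt(2)*n^5 - 12*sqrt(2)*n^4 + 38*n^4 + 64*sqrt(2)*n^3 + 186*n^3 - 284*n^2 + 234*sqrt(2)*n^2 - 344*sqrt(2)*n - 432*n - 504*sqrt(2)
(2) = t^4 - 8*t^3 + 3*t^2 + 18*t + 40
(3) = 1.65*x^2 + 1.02*x + 4.81
(4) = -0.5363*r^5 + 2.0429*r^4 + 6.2092*r^3 - 20.43*r^2 - 2.0633*r - 4.0338
(5) = 0.25*k^3 + 1.58*k^2 + 3.02*k + 3.74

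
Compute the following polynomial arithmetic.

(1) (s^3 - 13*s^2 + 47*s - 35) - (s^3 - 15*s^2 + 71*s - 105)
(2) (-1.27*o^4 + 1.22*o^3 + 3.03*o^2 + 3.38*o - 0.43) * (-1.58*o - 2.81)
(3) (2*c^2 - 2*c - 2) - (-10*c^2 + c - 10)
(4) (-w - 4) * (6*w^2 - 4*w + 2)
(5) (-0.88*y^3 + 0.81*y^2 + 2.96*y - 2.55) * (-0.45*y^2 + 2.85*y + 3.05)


(1) = 2*s^2 - 24*s + 70
(2) = 2.0066*o^5 + 1.6411*o^4 - 8.2156*o^3 - 13.8547*o^2 - 8.8184*o + 1.2083
(3) = 12*c^2 - 3*c + 8
(4) = -6*w^3 - 20*w^2 + 14*w - 8
(5) = 0.396*y^5 - 2.8725*y^4 - 1.7075*y^3 + 12.054*y^2 + 1.7605*y - 7.7775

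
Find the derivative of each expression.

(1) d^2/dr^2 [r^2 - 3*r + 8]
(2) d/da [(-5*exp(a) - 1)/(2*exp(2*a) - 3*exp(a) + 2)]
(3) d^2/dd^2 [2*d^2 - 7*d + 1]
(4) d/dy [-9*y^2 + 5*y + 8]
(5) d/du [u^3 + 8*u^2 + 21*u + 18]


(1) = 2
(2) = (10*exp(2*a) + 4*exp(a) - 13)*exp(a)/(4*exp(4*a) - 12*exp(3*a) + 17*exp(2*a) - 12*exp(a) + 4)
(3) = 4
(4) = 5 - 18*y
(5) = 3*u^2 + 16*u + 21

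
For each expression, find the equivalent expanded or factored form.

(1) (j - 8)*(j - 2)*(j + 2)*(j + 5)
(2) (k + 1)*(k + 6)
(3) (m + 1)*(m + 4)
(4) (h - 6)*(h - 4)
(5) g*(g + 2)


(1) = j^4 - 3*j^3 - 44*j^2 + 12*j + 160
(2) = k^2 + 7*k + 6
(3) = m^2 + 5*m + 4
(4) = h^2 - 10*h + 24
(5) = g^2 + 2*g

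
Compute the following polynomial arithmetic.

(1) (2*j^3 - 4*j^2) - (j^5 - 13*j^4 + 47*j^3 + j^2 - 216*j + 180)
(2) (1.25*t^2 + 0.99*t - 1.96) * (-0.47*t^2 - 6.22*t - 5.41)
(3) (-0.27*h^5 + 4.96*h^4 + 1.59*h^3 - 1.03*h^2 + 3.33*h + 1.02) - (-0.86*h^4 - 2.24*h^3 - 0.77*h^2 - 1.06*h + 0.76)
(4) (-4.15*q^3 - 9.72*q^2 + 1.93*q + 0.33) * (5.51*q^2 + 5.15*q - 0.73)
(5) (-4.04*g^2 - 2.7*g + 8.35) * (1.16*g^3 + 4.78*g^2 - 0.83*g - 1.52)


(1) = -j^5 + 13*j^4 - 45*j^3 - 5*j^2 + 216*j - 180
(2) = -0.5875*t^4 - 8.2403*t^3 - 11.9991*t^2 + 6.8353*t + 10.6036
(3) = -0.27*h^5 + 5.82*h^4 + 3.83*h^3 - 0.26*h^2 + 4.39*h + 0.26
(4) = -22.8665*q^5 - 74.9297*q^4 - 36.3942*q^3 + 18.8534*q^2 + 0.2906*q - 0.2409
(5) = -4.6864*g^5 - 22.4432*g^4 + 0.1332*g^3 + 48.2948*g^2 - 2.8265*g - 12.692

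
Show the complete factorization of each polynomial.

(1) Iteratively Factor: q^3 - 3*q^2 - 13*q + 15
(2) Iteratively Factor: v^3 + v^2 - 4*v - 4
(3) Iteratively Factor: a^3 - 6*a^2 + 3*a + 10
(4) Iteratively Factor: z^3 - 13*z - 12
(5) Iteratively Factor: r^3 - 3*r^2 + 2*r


(1) = (q - 5)*(q^2 + 2*q - 3) = (q - 5)*(q - 1)*(q + 3)
(2) = (v + 2)*(v^2 - v - 2) = (v - 2)*(v + 2)*(v + 1)
(3) = (a - 2)*(a^2 - 4*a - 5) = (a - 2)*(a + 1)*(a - 5)
(4) = (z + 1)*(z^2 - z - 12) = (z - 4)*(z + 1)*(z + 3)
(5) = (r - 2)*(r^2 - r) = (r - 2)*(r - 1)*(r)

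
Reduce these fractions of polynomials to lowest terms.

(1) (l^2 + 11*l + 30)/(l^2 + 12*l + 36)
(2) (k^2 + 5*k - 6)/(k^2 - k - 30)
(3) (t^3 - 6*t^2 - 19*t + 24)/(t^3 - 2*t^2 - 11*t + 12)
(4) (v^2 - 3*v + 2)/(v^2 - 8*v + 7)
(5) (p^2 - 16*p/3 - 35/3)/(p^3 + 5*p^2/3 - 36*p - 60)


(1) = (l + 5)/(l + 6)
(2) = (k^2 + 5*k - 6)/(k^2 - k - 30)
(3) = (t - 8)/(t - 4)
(4) = (v - 2)/(v - 7)
(5) = (p - 7)/(p^2 - 36)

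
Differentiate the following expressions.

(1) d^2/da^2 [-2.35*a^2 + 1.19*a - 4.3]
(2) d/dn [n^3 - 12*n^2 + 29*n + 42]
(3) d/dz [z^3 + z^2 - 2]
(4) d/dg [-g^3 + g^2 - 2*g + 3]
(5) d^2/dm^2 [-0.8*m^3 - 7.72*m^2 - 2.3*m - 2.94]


(1) = -4.70000000000000
(2) = 3*n^2 - 24*n + 29
(3) = z*(3*z + 2)
(4) = -3*g^2 + 2*g - 2
(5) = -4.8*m - 15.44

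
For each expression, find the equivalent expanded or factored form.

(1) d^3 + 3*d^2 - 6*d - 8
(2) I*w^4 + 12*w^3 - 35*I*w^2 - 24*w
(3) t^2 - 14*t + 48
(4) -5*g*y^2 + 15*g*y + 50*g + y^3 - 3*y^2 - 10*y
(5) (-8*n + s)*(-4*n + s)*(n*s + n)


(1) = (d - 2)*(d + 1)*(d + 4)
(2) = w*(w - 8*I)*(w - 3*I)*(I*w + 1)
(3) = (t - 8)*(t - 6)
(4) = (-5*g + y)*(y - 5)*(y + 2)
(5) = 32*n^3*s + 32*n^3 - 12*n^2*s^2 - 12*n^2*s + n*s^3 + n*s^2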